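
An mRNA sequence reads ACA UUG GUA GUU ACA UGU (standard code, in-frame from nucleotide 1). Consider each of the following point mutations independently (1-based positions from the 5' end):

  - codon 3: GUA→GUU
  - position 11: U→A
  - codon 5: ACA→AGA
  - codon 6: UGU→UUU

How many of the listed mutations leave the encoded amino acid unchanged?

1

Codon 3: GUA (Val) → GUU (Val) — synonymous.
Codon 4: GUU (Val) → GAU (Asp) — missense.
Codon 5: ACA (Thr) → AGA (Arg) — missense.
Codon 6: UGU (Cys) → UUU (Phe) — missense.
Synonymous: 1 of 4.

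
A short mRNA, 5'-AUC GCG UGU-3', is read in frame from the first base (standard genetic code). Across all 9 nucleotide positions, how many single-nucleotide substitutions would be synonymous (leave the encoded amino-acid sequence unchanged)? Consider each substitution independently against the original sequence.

Codon 1 (AUC, Ile): 2 synonymous substitutions.
Codon 2 (GCG, Ala): 3 synonymous substitutions.
Codon 3 (UGU, Cys): 1 synonymous substitution.
Total: 2 + 3 + 1 = 6.

6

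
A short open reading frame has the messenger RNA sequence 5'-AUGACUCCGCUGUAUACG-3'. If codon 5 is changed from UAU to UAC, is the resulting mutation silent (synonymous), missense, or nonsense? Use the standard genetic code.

Position 15 falls in codon 5: UAU → Tyr.
After the substitution the codon is UAC → Tyr.
Both encode Tyr, so the change is synonymous.

silent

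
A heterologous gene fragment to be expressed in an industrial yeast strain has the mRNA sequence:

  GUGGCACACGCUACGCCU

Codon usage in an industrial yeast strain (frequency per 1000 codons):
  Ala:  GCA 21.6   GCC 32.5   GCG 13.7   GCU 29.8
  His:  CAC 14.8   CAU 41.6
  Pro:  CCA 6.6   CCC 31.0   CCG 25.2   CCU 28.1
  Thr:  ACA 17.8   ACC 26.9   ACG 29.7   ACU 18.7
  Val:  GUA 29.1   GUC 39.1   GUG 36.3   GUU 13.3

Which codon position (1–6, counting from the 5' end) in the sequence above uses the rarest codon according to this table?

3

Codon 1 GUG (Val): 36.3 per 1000.
Codon 2 GCA (Ala): 21.6 per 1000.
Codon 3 CAC (His): 14.8 per 1000.
Codon 4 GCU (Ala): 29.8 per 1000.
Codon 5 ACG (Thr): 29.7 per 1000.
Codon 6 CCU (Pro): 28.1 per 1000.
Lowest frequency is 14.8 at codon 3.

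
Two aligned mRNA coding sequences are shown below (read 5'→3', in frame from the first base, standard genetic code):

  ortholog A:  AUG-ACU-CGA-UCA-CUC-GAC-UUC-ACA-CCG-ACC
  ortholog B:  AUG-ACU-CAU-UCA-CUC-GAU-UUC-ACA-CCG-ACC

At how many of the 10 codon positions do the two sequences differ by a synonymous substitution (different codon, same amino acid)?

Codon 1: AUG Met / AUG Met — identical.
Codon 2: ACU Thr / ACU Thr — identical.
Codon 3: CGA Arg / CAU His — nonsynonymous.
Codon 4: UCA Ser / UCA Ser — identical.
Codon 5: CUC Leu / CUC Leu — identical.
Codon 6: GAC Asp / GAU Asp — synonymous.
Codon 7: UUC Phe / UUC Phe — identical.
Codon 8: ACA Thr / ACA Thr — identical.
Codon 9: CCG Pro / CCG Pro — identical.
Codon 10: ACC Thr / ACC Thr — identical.
Synonymous differences: 1.

1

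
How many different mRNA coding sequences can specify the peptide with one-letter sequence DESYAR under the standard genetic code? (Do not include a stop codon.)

1152

Asp: 2 codons.
Glu: 2 codons.
Ser: 6 codons.
Tyr: 2 codons.
Ala: 4 codons.
Arg: 6 codons.
2 × 2 × 6 × 2 × 4 × 6 = 1152.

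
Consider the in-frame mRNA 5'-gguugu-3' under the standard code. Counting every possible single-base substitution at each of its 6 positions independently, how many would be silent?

4

Codon 1 (GGU, Gly): 3 synonymous substitutions.
Codon 2 (UGU, Cys): 1 synonymous substitution.
Total: 3 + 1 = 4.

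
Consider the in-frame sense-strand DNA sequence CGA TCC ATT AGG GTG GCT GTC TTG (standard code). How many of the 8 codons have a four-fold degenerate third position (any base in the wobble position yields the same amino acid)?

5

Codon 1 CGA (Arg): third position 4-fold.
Codon 2 TCC (Ser): third position 4-fold.
Codon 3 ATT (Ile): third position 3-fold.
Codon 4 AGG (Arg): third position 2-fold.
Codon 5 GTG (Val): third position 4-fold.
Codon 6 GCT (Ala): third position 4-fold.
Codon 7 GTC (Val): third position 4-fold.
Codon 8 TTG (Leu): third position 2-fold.
Four-fold degenerate third positions: 5.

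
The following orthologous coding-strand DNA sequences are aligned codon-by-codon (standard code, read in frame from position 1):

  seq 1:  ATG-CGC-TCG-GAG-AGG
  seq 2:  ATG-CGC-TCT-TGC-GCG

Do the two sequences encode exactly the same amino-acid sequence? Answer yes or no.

Codon 1: ATG Met / ATG Met — identical.
Codon 2: CGC Arg / CGC Arg — identical.
Codon 3: TCG Ser / TCT Ser — synonymous.
Codon 4: GAG Glu / TGC Cys — nonsynonymous.
Codon 5: AGG Arg / GCG Ala — nonsynonymous.
Nonsynonymous differences: 2 → different protein.

no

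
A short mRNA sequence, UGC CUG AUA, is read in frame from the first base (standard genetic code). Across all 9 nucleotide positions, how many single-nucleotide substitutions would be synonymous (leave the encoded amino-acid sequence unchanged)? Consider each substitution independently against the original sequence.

7

Codon 1 (UGC, Cys): 1 synonymous substitution.
Codon 2 (CUG, Leu): 4 synonymous substitutions.
Codon 3 (AUA, Ile): 2 synonymous substitutions.
Total: 1 + 4 + 2 = 7.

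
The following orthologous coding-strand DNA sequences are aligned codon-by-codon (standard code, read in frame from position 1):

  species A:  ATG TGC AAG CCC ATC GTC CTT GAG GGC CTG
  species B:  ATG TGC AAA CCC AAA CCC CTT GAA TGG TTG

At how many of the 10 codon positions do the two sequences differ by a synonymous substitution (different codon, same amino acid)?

3

Codon 1: ATG Met / ATG Met — identical.
Codon 2: TGC Cys / TGC Cys — identical.
Codon 3: AAG Lys / AAA Lys — synonymous.
Codon 4: CCC Pro / CCC Pro — identical.
Codon 5: ATC Ile / AAA Lys — nonsynonymous.
Codon 6: GTC Val / CCC Pro — nonsynonymous.
Codon 7: CTT Leu / CTT Leu — identical.
Codon 8: GAG Glu / GAA Glu — synonymous.
Codon 9: GGC Gly / TGG Trp — nonsynonymous.
Codon 10: CTG Leu / TTG Leu — synonymous.
Synonymous differences: 3.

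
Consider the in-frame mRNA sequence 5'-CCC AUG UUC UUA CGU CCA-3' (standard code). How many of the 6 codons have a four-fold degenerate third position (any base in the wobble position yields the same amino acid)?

3

Codon 1 CCC (Pro): third position 4-fold.
Codon 2 AUG (Met): third position 1-fold.
Codon 3 UUC (Phe): third position 2-fold.
Codon 4 UUA (Leu): third position 2-fold.
Codon 5 CGU (Arg): third position 4-fold.
Codon 6 CCA (Pro): third position 4-fold.
Four-fold degenerate third positions: 3.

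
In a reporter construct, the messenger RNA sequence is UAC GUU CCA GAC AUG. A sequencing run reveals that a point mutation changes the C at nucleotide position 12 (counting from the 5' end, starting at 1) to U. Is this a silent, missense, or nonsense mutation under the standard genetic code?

silent

Position 12 falls in codon 4: GAC → Asp.
After the substitution the codon is GAU → Asp.
Both encode Asp, so the change is synonymous.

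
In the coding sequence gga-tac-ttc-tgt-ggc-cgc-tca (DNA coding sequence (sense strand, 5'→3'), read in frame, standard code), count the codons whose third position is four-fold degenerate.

4

Codon 1 GGA (Gly): third position 4-fold.
Codon 2 TAC (Tyr): third position 2-fold.
Codon 3 TTC (Phe): third position 2-fold.
Codon 4 TGT (Cys): third position 2-fold.
Codon 5 GGC (Gly): third position 4-fold.
Codon 6 CGC (Arg): third position 4-fold.
Codon 7 TCA (Ser): third position 4-fold.
Four-fold degenerate third positions: 4.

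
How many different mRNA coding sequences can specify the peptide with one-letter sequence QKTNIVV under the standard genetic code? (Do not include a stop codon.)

1536

Gln: 2 codons.
Lys: 2 codons.
Thr: 4 codons.
Asn: 2 codons.
Ile: 3 codons.
Val: 4 codons.
Val: 4 codons.
2 × 2 × 4 × 2 × 3 × 4 × 4 = 1536.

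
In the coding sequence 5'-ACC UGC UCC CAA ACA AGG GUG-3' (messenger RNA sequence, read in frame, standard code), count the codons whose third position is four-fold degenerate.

4

Codon 1 ACC (Thr): third position 4-fold.
Codon 2 UGC (Cys): third position 2-fold.
Codon 3 UCC (Ser): third position 4-fold.
Codon 4 CAA (Gln): third position 2-fold.
Codon 5 ACA (Thr): third position 4-fold.
Codon 6 AGG (Arg): third position 2-fold.
Codon 7 GUG (Val): third position 4-fold.
Four-fold degenerate third positions: 4.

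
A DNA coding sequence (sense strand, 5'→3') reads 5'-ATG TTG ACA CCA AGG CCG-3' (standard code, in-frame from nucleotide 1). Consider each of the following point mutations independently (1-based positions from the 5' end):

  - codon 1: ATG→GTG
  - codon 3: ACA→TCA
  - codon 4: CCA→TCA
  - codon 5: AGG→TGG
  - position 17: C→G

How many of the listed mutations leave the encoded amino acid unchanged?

0

Codon 1: ATG (Met) → GTG (Val) — missense.
Codon 3: ACA (Thr) → TCA (Ser) — missense.
Codon 4: CCA (Pro) → TCA (Ser) — missense.
Codon 5: AGG (Arg) → TGG (Trp) — missense.
Codon 6: CCG (Pro) → CGG (Arg) — missense.
Synonymous: 0 of 5.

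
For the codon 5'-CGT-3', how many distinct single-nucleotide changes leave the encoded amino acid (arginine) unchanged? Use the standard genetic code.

3

Position 1: none → 0 synonymous.
Position 2: none → 0 synonymous.
Position 3: CGC, CGA, CGG → 3 synonymous.
Total: 0 + 0 + 3 = 3.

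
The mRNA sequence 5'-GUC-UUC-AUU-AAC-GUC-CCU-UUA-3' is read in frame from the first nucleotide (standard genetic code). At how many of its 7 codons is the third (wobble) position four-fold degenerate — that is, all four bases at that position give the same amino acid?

Codon 1 GUC (Val): third position 4-fold.
Codon 2 UUC (Phe): third position 2-fold.
Codon 3 AUU (Ile): third position 3-fold.
Codon 4 AAC (Asn): third position 2-fold.
Codon 5 GUC (Val): third position 4-fold.
Codon 6 CCU (Pro): third position 4-fold.
Codon 7 UUA (Leu): third position 2-fold.
Four-fold degenerate third positions: 3.

3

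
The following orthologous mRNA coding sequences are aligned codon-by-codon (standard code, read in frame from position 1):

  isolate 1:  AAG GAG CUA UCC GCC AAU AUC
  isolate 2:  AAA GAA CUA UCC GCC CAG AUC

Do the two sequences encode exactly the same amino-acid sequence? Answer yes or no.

Codon 1: AAG Lys / AAA Lys — synonymous.
Codon 2: GAG Glu / GAA Glu — synonymous.
Codon 3: CUA Leu / CUA Leu — identical.
Codon 4: UCC Ser / UCC Ser — identical.
Codon 5: GCC Ala / GCC Ala — identical.
Codon 6: AAU Asn / CAG Gln — nonsynonymous.
Codon 7: AUC Ile / AUC Ile — identical.
Nonsynonymous differences: 1 → different protein.

no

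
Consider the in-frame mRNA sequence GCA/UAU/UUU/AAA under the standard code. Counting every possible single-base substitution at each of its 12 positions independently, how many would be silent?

Codon 1 (GCA, Ala): 3 synonymous substitutions.
Codon 2 (UAU, Tyr): 1 synonymous substitution.
Codon 3 (UUU, Phe): 1 synonymous substitution.
Codon 4 (AAA, Lys): 1 synonymous substitution.
Total: 3 + 1 + 1 + 1 = 6.

6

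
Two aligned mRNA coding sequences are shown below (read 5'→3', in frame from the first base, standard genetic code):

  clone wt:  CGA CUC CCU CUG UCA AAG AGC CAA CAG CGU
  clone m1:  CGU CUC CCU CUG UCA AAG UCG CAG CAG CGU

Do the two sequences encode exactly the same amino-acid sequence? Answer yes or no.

Codon 1: CGA Arg / CGU Arg — synonymous.
Codon 2: CUC Leu / CUC Leu — identical.
Codon 3: CCU Pro / CCU Pro — identical.
Codon 4: CUG Leu / CUG Leu — identical.
Codon 5: UCA Ser / UCA Ser — identical.
Codon 6: AAG Lys / AAG Lys — identical.
Codon 7: AGC Ser / UCG Ser — synonymous.
Codon 8: CAA Gln / CAG Gln — synonymous.
Codon 9: CAG Gln / CAG Gln — identical.
Codon 10: CGU Arg / CGU Arg — identical.
Nonsynonymous differences: 0 → same protein.

yes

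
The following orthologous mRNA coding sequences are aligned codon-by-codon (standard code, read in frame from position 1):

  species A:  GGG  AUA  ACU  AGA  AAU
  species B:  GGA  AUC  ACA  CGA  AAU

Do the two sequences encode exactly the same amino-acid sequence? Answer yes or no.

Codon 1: GGG Gly / GGA Gly — synonymous.
Codon 2: AUA Ile / AUC Ile — synonymous.
Codon 3: ACU Thr / ACA Thr — synonymous.
Codon 4: AGA Arg / CGA Arg — synonymous.
Codon 5: AAU Asn / AAU Asn — identical.
Nonsynonymous differences: 0 → same protein.

yes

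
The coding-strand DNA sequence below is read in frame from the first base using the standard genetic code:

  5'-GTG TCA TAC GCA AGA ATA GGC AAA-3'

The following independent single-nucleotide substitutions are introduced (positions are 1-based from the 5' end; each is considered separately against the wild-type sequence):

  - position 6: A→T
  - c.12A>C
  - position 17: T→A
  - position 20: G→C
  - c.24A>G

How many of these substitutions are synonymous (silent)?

Codon 2: TCA (Ser) → TCT (Ser) — synonymous.
Codon 4: GCA (Ala) → GCC (Ala) — synonymous.
Codon 6: ATA (Ile) → AAA (Lys) — missense.
Codon 7: GGC (Gly) → GCC (Ala) — missense.
Codon 8: AAA (Lys) → AAG (Lys) — synonymous.
Synonymous: 3 of 5.

3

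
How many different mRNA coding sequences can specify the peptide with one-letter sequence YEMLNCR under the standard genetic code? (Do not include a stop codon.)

Tyr: 2 codons.
Glu: 2 codons.
Met: 1 codon.
Leu: 6 codons.
Asn: 2 codons.
Cys: 2 codons.
Arg: 6 codons.
2 × 2 × 1 × 6 × 2 × 2 × 6 = 576.

576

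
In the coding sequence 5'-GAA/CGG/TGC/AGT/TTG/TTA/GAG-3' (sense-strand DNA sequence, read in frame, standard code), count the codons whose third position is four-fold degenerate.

1

Codon 1 GAA (Glu): third position 2-fold.
Codon 2 CGG (Arg): third position 4-fold.
Codon 3 TGC (Cys): third position 2-fold.
Codon 4 AGT (Ser): third position 2-fold.
Codon 5 TTG (Leu): third position 2-fold.
Codon 6 TTA (Leu): third position 2-fold.
Codon 7 GAG (Glu): third position 2-fold.
Four-fold degenerate third positions: 1.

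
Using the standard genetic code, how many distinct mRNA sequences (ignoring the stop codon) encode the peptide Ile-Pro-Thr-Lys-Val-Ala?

1536

Ile: 3 codons.
Pro: 4 codons.
Thr: 4 codons.
Lys: 2 codons.
Val: 4 codons.
Ala: 4 codons.
3 × 4 × 4 × 2 × 4 × 4 = 1536.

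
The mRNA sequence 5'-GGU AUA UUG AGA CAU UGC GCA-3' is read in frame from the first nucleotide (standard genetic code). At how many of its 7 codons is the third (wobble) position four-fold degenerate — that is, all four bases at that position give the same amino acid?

2

Codon 1 GGU (Gly): third position 4-fold.
Codon 2 AUA (Ile): third position 3-fold.
Codon 3 UUG (Leu): third position 2-fold.
Codon 4 AGA (Arg): third position 2-fold.
Codon 5 CAU (His): third position 2-fold.
Codon 6 UGC (Cys): third position 2-fold.
Codon 7 GCA (Ala): third position 4-fold.
Four-fold degenerate third positions: 2.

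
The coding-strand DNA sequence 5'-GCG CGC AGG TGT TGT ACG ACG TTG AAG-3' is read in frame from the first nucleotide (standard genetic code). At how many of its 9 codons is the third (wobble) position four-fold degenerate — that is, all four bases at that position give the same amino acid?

4

Codon 1 GCG (Ala): third position 4-fold.
Codon 2 CGC (Arg): third position 4-fold.
Codon 3 AGG (Arg): third position 2-fold.
Codon 4 TGT (Cys): third position 2-fold.
Codon 5 TGT (Cys): third position 2-fold.
Codon 6 ACG (Thr): third position 4-fold.
Codon 7 ACG (Thr): third position 4-fold.
Codon 8 TTG (Leu): third position 2-fold.
Codon 9 AAG (Lys): third position 2-fold.
Four-fold degenerate third positions: 4.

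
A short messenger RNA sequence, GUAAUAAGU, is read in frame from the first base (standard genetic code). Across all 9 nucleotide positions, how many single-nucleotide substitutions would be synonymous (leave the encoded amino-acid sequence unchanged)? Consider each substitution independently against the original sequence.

Codon 1 (GUA, Val): 3 synonymous substitutions.
Codon 2 (AUA, Ile): 2 synonymous substitutions.
Codon 3 (AGU, Ser): 1 synonymous substitution.
Total: 3 + 2 + 1 = 6.

6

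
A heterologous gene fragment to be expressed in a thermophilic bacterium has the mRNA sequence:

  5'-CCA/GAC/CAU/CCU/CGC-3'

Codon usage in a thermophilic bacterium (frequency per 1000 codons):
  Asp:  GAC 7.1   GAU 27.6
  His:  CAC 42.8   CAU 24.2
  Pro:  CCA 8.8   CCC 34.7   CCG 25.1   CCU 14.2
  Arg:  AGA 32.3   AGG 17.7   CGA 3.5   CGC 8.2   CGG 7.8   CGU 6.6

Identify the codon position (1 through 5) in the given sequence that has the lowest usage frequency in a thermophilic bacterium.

Codon 1 CCA (Pro): 8.8 per 1000.
Codon 2 GAC (Asp): 7.1 per 1000.
Codon 3 CAU (His): 24.2 per 1000.
Codon 4 CCU (Pro): 14.2 per 1000.
Codon 5 CGC (Arg): 8.2 per 1000.
Lowest frequency is 7.1 at codon 2.

2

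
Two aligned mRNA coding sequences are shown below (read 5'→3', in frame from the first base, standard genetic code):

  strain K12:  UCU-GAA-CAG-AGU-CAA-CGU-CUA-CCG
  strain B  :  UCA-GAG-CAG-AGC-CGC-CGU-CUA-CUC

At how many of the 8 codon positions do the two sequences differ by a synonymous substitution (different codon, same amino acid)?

Codon 1: UCU Ser / UCA Ser — synonymous.
Codon 2: GAA Glu / GAG Glu — synonymous.
Codon 3: CAG Gln / CAG Gln — identical.
Codon 4: AGU Ser / AGC Ser — synonymous.
Codon 5: CAA Gln / CGC Arg — nonsynonymous.
Codon 6: CGU Arg / CGU Arg — identical.
Codon 7: CUA Leu / CUA Leu — identical.
Codon 8: CCG Pro / CUC Leu — nonsynonymous.
Synonymous differences: 3.

3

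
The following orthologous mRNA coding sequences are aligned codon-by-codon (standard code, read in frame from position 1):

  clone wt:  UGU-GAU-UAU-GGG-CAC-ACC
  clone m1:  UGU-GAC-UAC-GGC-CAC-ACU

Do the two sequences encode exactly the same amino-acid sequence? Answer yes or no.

yes

Codon 1: UGU Cys / UGU Cys — identical.
Codon 2: GAU Asp / GAC Asp — synonymous.
Codon 3: UAU Tyr / UAC Tyr — synonymous.
Codon 4: GGG Gly / GGC Gly — synonymous.
Codon 5: CAC His / CAC His — identical.
Codon 6: ACC Thr / ACU Thr — synonymous.
Nonsynonymous differences: 0 → same protein.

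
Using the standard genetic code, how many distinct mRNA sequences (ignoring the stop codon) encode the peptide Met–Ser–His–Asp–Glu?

Met: 1 codon.
Ser: 6 codons.
His: 2 codons.
Asp: 2 codons.
Glu: 2 codons.
1 × 6 × 2 × 2 × 2 = 48.

48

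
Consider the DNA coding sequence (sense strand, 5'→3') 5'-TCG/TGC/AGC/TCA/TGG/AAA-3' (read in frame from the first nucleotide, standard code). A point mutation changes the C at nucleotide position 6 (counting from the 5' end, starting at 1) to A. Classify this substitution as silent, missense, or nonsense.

nonsense

Position 6 falls in codon 2: TGC → Cys.
After the substitution the codon is TGA → Stop.
The new codon is a stop codon, so this is a nonsense mutation.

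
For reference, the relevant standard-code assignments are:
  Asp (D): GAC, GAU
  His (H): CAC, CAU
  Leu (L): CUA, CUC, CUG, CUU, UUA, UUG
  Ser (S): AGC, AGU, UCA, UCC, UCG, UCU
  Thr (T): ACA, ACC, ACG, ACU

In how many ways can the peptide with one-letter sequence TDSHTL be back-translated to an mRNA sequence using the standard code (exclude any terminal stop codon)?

2304

Thr: 4 codons.
Asp: 2 codons.
Ser: 6 codons.
His: 2 codons.
Thr: 4 codons.
Leu: 6 codons.
4 × 2 × 6 × 2 × 4 × 6 = 2304.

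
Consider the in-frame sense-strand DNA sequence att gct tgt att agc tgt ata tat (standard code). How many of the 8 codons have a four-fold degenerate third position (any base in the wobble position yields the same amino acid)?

Codon 1 ATT (Ile): third position 3-fold.
Codon 2 GCT (Ala): third position 4-fold.
Codon 3 TGT (Cys): third position 2-fold.
Codon 4 ATT (Ile): third position 3-fold.
Codon 5 AGC (Ser): third position 2-fold.
Codon 6 TGT (Cys): third position 2-fold.
Codon 7 ATA (Ile): third position 3-fold.
Codon 8 TAT (Tyr): third position 2-fold.
Four-fold degenerate third positions: 1.

1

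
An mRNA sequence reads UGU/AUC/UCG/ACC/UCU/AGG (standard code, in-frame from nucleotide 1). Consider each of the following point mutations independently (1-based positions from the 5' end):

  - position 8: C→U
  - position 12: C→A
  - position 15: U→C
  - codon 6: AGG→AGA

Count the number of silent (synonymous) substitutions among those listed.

3

Codon 3: UCG (Ser) → UUG (Leu) — missense.
Codon 4: ACC (Thr) → ACA (Thr) — synonymous.
Codon 5: UCU (Ser) → UCC (Ser) — synonymous.
Codon 6: AGG (Arg) → AGA (Arg) — synonymous.
Synonymous: 3 of 4.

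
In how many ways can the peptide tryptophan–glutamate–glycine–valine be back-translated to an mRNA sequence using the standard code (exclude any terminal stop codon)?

Trp: 1 codon.
Glu: 2 codons.
Gly: 4 codons.
Val: 4 codons.
1 × 2 × 4 × 4 = 32.

32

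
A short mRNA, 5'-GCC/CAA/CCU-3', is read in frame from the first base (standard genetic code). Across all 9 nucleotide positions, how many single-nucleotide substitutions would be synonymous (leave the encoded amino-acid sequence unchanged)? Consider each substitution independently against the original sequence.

7

Codon 1 (GCC, Ala): 3 synonymous substitutions.
Codon 2 (CAA, Gln): 1 synonymous substitution.
Codon 3 (CCU, Pro): 3 synonymous substitutions.
Total: 3 + 1 + 3 = 7.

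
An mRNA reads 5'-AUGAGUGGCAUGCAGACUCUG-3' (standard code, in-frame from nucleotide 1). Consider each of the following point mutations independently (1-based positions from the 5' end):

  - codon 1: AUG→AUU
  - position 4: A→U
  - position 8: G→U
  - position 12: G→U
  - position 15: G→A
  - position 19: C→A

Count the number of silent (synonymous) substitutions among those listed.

1

Codon 1: AUG (Met) → AUU (Ile) — missense.
Codon 2: AGU (Ser) → UGU (Cys) — missense.
Codon 3: GGC (Gly) → GUC (Val) — missense.
Codon 4: AUG (Met) → AUU (Ile) — missense.
Codon 5: CAG (Gln) → CAA (Gln) — synonymous.
Codon 7: CUG (Leu) → AUG (Met) — missense.
Synonymous: 1 of 6.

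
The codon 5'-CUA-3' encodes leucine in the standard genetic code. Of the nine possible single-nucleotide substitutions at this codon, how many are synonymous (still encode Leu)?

Position 1: UUA → 1 synonymous.
Position 2: none → 0 synonymous.
Position 3: CUU, CUC, CUG → 3 synonymous.
Total: 1 + 0 + 3 = 4.

4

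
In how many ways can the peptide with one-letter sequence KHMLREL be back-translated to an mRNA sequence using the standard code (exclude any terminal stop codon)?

1728

Lys: 2 codons.
His: 2 codons.
Met: 1 codon.
Leu: 6 codons.
Arg: 6 codons.
Glu: 2 codons.
Leu: 6 codons.
2 × 2 × 1 × 6 × 6 × 2 × 6 = 1728.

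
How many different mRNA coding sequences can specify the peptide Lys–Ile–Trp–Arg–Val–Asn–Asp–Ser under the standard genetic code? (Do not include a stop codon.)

3456

Lys: 2 codons.
Ile: 3 codons.
Trp: 1 codon.
Arg: 6 codons.
Val: 4 codons.
Asn: 2 codons.
Asp: 2 codons.
Ser: 6 codons.
2 × 3 × 1 × 6 × 4 × 2 × 2 × 6 = 3456.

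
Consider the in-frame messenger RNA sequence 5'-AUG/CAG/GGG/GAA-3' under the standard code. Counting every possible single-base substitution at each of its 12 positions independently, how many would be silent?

5

Codon 1 (AUG, Met): 0 synonymous substitutions.
Codon 2 (CAG, Gln): 1 synonymous substitution.
Codon 3 (GGG, Gly): 3 synonymous substitutions.
Codon 4 (GAA, Glu): 1 synonymous substitution.
Total: 0 + 1 + 3 + 1 = 5.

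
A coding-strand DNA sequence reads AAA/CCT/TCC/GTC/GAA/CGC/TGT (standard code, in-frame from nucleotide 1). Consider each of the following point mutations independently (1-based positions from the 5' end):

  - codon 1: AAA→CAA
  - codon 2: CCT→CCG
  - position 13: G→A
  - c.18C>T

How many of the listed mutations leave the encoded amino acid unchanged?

2

Codon 1: AAA (Lys) → CAA (Gln) — missense.
Codon 2: CCT (Pro) → CCG (Pro) — synonymous.
Codon 5: GAA (Glu) → AAA (Lys) — missense.
Codon 6: CGC (Arg) → CGT (Arg) — synonymous.
Synonymous: 2 of 4.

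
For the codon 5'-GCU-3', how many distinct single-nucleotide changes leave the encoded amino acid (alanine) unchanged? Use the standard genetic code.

3

Position 1: none → 0 synonymous.
Position 2: none → 0 synonymous.
Position 3: GCC, GCA, GCG → 3 synonymous.
Total: 0 + 0 + 3 = 3.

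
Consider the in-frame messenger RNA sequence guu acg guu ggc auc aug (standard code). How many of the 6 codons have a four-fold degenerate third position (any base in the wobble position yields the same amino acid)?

4

Codon 1 GUU (Val): third position 4-fold.
Codon 2 ACG (Thr): third position 4-fold.
Codon 3 GUU (Val): third position 4-fold.
Codon 4 GGC (Gly): third position 4-fold.
Codon 5 AUC (Ile): third position 3-fold.
Codon 6 AUG (Met): third position 1-fold.
Four-fold degenerate third positions: 4.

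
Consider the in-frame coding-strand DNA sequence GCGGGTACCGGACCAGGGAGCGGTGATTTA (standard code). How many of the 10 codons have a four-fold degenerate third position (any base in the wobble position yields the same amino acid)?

Codon 1 GCG (Ala): third position 4-fold.
Codon 2 GGT (Gly): third position 4-fold.
Codon 3 ACC (Thr): third position 4-fold.
Codon 4 GGA (Gly): third position 4-fold.
Codon 5 CCA (Pro): third position 4-fold.
Codon 6 GGG (Gly): third position 4-fold.
Codon 7 AGC (Ser): third position 2-fold.
Codon 8 GGT (Gly): third position 4-fold.
Codon 9 GAT (Asp): third position 2-fold.
Codon 10 TTA (Leu): third position 2-fold.
Four-fold degenerate third positions: 7.

7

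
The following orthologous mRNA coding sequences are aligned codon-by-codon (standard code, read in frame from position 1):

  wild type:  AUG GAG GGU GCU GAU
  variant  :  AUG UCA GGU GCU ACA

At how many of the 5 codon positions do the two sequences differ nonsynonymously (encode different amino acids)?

Codon 1: AUG Met / AUG Met — identical.
Codon 2: GAG Glu / UCA Ser — nonsynonymous.
Codon 3: GGU Gly / GGU Gly — identical.
Codon 4: GCU Ala / GCU Ala — identical.
Codon 5: GAU Asp / ACA Thr — nonsynonymous.
Nonsynonymous differences: 2.

2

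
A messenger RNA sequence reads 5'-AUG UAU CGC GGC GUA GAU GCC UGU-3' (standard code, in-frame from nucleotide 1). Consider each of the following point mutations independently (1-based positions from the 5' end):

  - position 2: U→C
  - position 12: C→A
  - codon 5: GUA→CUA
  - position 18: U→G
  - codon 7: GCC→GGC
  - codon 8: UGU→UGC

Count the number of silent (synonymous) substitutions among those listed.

2

Codon 1: AUG (Met) → ACG (Thr) — missense.
Codon 4: GGC (Gly) → GGA (Gly) — synonymous.
Codon 5: GUA (Val) → CUA (Leu) — missense.
Codon 6: GAU (Asp) → GAG (Glu) — missense.
Codon 7: GCC (Ala) → GGC (Gly) — missense.
Codon 8: UGU (Cys) → UGC (Cys) — synonymous.
Synonymous: 2 of 6.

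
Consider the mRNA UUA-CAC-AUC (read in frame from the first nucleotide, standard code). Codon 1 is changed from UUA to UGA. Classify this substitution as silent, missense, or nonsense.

Position 2 falls in codon 1: UUA → Leu.
After the substitution the codon is UGA → Stop.
The new codon is a stop codon, so this is a nonsense mutation.

nonsense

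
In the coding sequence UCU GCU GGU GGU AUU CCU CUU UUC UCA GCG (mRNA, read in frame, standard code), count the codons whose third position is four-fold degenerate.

Codon 1 UCU (Ser): third position 4-fold.
Codon 2 GCU (Ala): third position 4-fold.
Codon 3 GGU (Gly): third position 4-fold.
Codon 4 GGU (Gly): third position 4-fold.
Codon 5 AUU (Ile): third position 3-fold.
Codon 6 CCU (Pro): third position 4-fold.
Codon 7 CUU (Leu): third position 4-fold.
Codon 8 UUC (Phe): third position 2-fold.
Codon 9 UCA (Ser): third position 4-fold.
Codon 10 GCG (Ala): third position 4-fold.
Four-fold degenerate third positions: 8.

8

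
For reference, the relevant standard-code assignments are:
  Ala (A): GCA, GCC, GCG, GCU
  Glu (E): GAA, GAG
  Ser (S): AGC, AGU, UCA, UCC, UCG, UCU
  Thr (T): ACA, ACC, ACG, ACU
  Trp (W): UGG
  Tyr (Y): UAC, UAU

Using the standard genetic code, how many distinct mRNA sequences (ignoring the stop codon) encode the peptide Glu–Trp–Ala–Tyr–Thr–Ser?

Glu: 2 codons.
Trp: 1 codon.
Ala: 4 codons.
Tyr: 2 codons.
Thr: 4 codons.
Ser: 6 codons.
2 × 1 × 4 × 2 × 4 × 6 = 384.

384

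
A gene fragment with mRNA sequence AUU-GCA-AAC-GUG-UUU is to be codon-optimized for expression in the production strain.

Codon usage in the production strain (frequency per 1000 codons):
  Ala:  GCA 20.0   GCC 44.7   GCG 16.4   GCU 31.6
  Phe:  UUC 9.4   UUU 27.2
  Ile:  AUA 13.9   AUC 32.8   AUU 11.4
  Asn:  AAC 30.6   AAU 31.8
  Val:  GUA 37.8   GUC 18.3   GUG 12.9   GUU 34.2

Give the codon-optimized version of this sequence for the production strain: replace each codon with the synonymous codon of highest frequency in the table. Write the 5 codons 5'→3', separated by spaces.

AUC GCC AAU GUA UUU

Codon 1 (Ile): best is AUC at 32.8.
Codon 2 (Ala): best is GCC at 44.7.
Codon 3 (Asn): best is AAU at 31.8.
Codon 4 (Val): best is GUA at 37.8.
Codon 5 (Phe): best is UUU at 27.2.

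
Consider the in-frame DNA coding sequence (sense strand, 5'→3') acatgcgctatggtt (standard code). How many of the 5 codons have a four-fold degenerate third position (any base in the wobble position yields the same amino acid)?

3

Codon 1 ACA (Thr): third position 4-fold.
Codon 2 TGC (Cys): third position 2-fold.
Codon 3 GCT (Ala): third position 4-fold.
Codon 4 ATG (Met): third position 1-fold.
Codon 5 GTT (Val): third position 4-fold.
Four-fold degenerate third positions: 3.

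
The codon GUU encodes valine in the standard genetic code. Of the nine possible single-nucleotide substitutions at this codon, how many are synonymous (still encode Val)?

3

Position 1: none → 0 synonymous.
Position 2: none → 0 synonymous.
Position 3: GUC, GUA, GUG → 3 synonymous.
Total: 0 + 0 + 3 = 3.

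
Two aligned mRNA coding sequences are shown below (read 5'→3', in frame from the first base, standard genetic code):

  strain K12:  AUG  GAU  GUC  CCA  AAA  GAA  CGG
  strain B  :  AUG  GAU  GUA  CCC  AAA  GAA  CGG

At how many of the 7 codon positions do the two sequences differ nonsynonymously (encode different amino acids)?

0

Codon 1: AUG Met / AUG Met — identical.
Codon 2: GAU Asp / GAU Asp — identical.
Codon 3: GUC Val / GUA Val — synonymous.
Codon 4: CCA Pro / CCC Pro — synonymous.
Codon 5: AAA Lys / AAA Lys — identical.
Codon 6: GAA Glu / GAA Glu — identical.
Codon 7: CGG Arg / CGG Arg — identical.
Nonsynonymous differences: 0.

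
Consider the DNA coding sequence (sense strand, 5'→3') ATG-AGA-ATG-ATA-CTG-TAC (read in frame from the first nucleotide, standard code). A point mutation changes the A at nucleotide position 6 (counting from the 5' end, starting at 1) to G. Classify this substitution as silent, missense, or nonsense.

silent

Position 6 falls in codon 2: AGA → Arg.
After the substitution the codon is AGG → Arg.
Both encode Arg, so the change is synonymous.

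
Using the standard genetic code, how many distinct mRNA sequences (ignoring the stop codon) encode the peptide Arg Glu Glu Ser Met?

144

Arg: 6 codons.
Glu: 2 codons.
Glu: 2 codons.
Ser: 6 codons.
Met: 1 codon.
6 × 2 × 2 × 6 × 1 = 144.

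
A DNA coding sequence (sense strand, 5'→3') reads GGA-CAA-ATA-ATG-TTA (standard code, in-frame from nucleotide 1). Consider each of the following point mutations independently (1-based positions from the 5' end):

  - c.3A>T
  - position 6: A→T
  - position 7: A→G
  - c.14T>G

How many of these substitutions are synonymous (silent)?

1

Codon 1: GGA (Gly) → GGT (Gly) — synonymous.
Codon 2: CAA (Gln) → CAT (His) — missense.
Codon 3: ATA (Ile) → GTA (Val) — missense.
Codon 5: TTA (Leu) → TGA (Stop) — nonsense.
Synonymous: 1 of 4.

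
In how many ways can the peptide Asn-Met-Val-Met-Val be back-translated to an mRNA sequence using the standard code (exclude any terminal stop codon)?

Asn: 2 codons.
Met: 1 codon.
Val: 4 codons.
Met: 1 codon.
Val: 4 codons.
2 × 1 × 4 × 1 × 4 = 32.

32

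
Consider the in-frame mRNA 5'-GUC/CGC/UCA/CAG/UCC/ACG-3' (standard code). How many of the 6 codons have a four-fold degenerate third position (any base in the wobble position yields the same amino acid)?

Codon 1 GUC (Val): third position 4-fold.
Codon 2 CGC (Arg): third position 4-fold.
Codon 3 UCA (Ser): third position 4-fold.
Codon 4 CAG (Gln): third position 2-fold.
Codon 5 UCC (Ser): third position 4-fold.
Codon 6 ACG (Thr): third position 4-fold.
Four-fold degenerate third positions: 5.

5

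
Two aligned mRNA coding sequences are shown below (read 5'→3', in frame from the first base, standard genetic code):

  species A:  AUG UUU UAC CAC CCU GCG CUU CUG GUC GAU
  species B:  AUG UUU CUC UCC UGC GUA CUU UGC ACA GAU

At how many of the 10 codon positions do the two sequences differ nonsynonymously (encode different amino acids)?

Codon 1: AUG Met / AUG Met — identical.
Codon 2: UUU Phe / UUU Phe — identical.
Codon 3: UAC Tyr / CUC Leu — nonsynonymous.
Codon 4: CAC His / UCC Ser — nonsynonymous.
Codon 5: CCU Pro / UGC Cys — nonsynonymous.
Codon 6: GCG Ala / GUA Val — nonsynonymous.
Codon 7: CUU Leu / CUU Leu — identical.
Codon 8: CUG Leu / UGC Cys — nonsynonymous.
Codon 9: GUC Val / ACA Thr — nonsynonymous.
Codon 10: GAU Asp / GAU Asp — identical.
Nonsynonymous differences: 6.

6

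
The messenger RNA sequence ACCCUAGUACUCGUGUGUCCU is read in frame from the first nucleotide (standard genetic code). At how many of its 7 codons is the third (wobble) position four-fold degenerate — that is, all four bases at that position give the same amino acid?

Codon 1 ACC (Thr): third position 4-fold.
Codon 2 CUA (Leu): third position 4-fold.
Codon 3 GUA (Val): third position 4-fold.
Codon 4 CUC (Leu): third position 4-fold.
Codon 5 GUG (Val): third position 4-fold.
Codon 6 UGU (Cys): third position 2-fold.
Codon 7 CCU (Pro): third position 4-fold.
Four-fold degenerate third positions: 6.

6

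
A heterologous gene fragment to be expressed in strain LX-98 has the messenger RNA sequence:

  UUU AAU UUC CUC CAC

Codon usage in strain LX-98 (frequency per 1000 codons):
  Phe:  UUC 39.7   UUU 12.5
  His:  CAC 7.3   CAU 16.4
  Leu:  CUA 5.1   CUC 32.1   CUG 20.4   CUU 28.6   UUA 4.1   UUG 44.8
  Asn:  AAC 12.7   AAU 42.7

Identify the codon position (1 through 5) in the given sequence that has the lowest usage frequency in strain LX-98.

5

Codon 1 UUU (Phe): 12.5 per 1000.
Codon 2 AAU (Asn): 42.7 per 1000.
Codon 3 UUC (Phe): 39.7 per 1000.
Codon 4 CUC (Leu): 32.1 per 1000.
Codon 5 CAC (His): 7.3 per 1000.
Lowest frequency is 7.3 at codon 5.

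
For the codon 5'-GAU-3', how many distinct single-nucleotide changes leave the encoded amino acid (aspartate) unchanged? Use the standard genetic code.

Position 1: none → 0 synonymous.
Position 2: none → 0 synonymous.
Position 3: GAC → 1 synonymous.
Total: 0 + 0 + 1 = 1.

1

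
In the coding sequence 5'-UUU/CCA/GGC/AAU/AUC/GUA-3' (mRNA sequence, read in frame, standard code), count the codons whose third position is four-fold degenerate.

Codon 1 UUU (Phe): third position 2-fold.
Codon 2 CCA (Pro): third position 4-fold.
Codon 3 GGC (Gly): third position 4-fold.
Codon 4 AAU (Asn): third position 2-fold.
Codon 5 AUC (Ile): third position 3-fold.
Codon 6 GUA (Val): third position 4-fold.
Four-fold degenerate third positions: 3.

3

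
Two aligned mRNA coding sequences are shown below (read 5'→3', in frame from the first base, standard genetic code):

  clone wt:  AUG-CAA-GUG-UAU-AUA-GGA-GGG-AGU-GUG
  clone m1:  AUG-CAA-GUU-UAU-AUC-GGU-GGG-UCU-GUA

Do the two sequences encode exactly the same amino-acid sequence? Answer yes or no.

yes

Codon 1: AUG Met / AUG Met — identical.
Codon 2: CAA Gln / CAA Gln — identical.
Codon 3: GUG Val / GUU Val — synonymous.
Codon 4: UAU Tyr / UAU Tyr — identical.
Codon 5: AUA Ile / AUC Ile — synonymous.
Codon 6: GGA Gly / GGU Gly — synonymous.
Codon 7: GGG Gly / GGG Gly — identical.
Codon 8: AGU Ser / UCU Ser — synonymous.
Codon 9: GUG Val / GUA Val — synonymous.
Nonsynonymous differences: 0 → same protein.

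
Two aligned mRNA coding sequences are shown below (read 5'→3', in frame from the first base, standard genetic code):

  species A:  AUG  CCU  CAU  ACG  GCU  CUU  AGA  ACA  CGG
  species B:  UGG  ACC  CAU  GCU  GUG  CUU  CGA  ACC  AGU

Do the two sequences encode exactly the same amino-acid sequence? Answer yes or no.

no

Codon 1: AUG Met / UGG Trp — nonsynonymous.
Codon 2: CCU Pro / ACC Thr — nonsynonymous.
Codon 3: CAU His / CAU His — identical.
Codon 4: ACG Thr / GCU Ala — nonsynonymous.
Codon 5: GCU Ala / GUG Val — nonsynonymous.
Codon 6: CUU Leu / CUU Leu — identical.
Codon 7: AGA Arg / CGA Arg — synonymous.
Codon 8: ACA Thr / ACC Thr — synonymous.
Codon 9: CGG Arg / AGU Ser — nonsynonymous.
Nonsynonymous differences: 5 → different protein.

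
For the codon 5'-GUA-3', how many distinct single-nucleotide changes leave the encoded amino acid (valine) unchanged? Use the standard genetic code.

3

Position 1: none → 0 synonymous.
Position 2: none → 0 synonymous.
Position 3: GUU, GUC, GUG → 3 synonymous.
Total: 0 + 0 + 3 = 3.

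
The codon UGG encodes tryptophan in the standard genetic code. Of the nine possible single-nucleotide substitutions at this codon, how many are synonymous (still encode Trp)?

Position 1: none → 0 synonymous.
Position 2: none → 0 synonymous.
Position 3: none → 0 synonymous.
Total: 0 + 0 + 0 = 0.

0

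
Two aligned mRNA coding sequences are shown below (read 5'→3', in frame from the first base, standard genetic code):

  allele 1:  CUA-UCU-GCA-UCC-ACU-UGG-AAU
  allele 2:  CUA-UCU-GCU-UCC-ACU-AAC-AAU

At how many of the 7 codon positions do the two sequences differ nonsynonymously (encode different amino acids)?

Codon 1: CUA Leu / CUA Leu — identical.
Codon 2: UCU Ser / UCU Ser — identical.
Codon 3: GCA Ala / GCU Ala — synonymous.
Codon 4: UCC Ser / UCC Ser — identical.
Codon 5: ACU Thr / ACU Thr — identical.
Codon 6: UGG Trp / AAC Asn — nonsynonymous.
Codon 7: AAU Asn / AAU Asn — identical.
Nonsynonymous differences: 1.

1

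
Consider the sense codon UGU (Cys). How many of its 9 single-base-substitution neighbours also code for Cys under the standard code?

Position 1: none → 0 synonymous.
Position 2: none → 0 synonymous.
Position 3: UGC → 1 synonymous.
Total: 0 + 0 + 1 = 1.

1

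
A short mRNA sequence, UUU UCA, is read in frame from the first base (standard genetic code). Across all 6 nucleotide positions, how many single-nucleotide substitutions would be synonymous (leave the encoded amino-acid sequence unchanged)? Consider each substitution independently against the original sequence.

Codon 1 (UUU, Phe): 1 synonymous substitution.
Codon 2 (UCA, Ser): 3 synonymous substitutions.
Total: 1 + 3 = 4.

4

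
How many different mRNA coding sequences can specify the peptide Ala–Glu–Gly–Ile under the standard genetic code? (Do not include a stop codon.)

96

Ala: 4 codons.
Glu: 2 codons.
Gly: 4 codons.
Ile: 3 codons.
4 × 2 × 4 × 3 = 96.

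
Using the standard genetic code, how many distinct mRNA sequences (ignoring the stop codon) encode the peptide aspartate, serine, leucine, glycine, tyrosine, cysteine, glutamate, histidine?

Asp: 2 codons.
Ser: 6 codons.
Leu: 6 codons.
Gly: 4 codons.
Tyr: 2 codons.
Cys: 2 codons.
Glu: 2 codons.
His: 2 codons.
2 × 6 × 6 × 4 × 2 × 2 × 2 × 2 = 4608.

4608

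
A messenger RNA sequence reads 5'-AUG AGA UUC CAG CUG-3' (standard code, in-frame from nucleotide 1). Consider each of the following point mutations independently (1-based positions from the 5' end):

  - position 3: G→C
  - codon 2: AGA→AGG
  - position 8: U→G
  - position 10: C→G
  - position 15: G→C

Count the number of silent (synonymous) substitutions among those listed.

Codon 1: AUG (Met) → AUC (Ile) — missense.
Codon 2: AGA (Arg) → AGG (Arg) — synonymous.
Codon 3: UUC (Phe) → UGC (Cys) — missense.
Codon 4: CAG (Gln) → GAG (Glu) — missense.
Codon 5: CUG (Leu) → CUC (Leu) — synonymous.
Synonymous: 2 of 5.

2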